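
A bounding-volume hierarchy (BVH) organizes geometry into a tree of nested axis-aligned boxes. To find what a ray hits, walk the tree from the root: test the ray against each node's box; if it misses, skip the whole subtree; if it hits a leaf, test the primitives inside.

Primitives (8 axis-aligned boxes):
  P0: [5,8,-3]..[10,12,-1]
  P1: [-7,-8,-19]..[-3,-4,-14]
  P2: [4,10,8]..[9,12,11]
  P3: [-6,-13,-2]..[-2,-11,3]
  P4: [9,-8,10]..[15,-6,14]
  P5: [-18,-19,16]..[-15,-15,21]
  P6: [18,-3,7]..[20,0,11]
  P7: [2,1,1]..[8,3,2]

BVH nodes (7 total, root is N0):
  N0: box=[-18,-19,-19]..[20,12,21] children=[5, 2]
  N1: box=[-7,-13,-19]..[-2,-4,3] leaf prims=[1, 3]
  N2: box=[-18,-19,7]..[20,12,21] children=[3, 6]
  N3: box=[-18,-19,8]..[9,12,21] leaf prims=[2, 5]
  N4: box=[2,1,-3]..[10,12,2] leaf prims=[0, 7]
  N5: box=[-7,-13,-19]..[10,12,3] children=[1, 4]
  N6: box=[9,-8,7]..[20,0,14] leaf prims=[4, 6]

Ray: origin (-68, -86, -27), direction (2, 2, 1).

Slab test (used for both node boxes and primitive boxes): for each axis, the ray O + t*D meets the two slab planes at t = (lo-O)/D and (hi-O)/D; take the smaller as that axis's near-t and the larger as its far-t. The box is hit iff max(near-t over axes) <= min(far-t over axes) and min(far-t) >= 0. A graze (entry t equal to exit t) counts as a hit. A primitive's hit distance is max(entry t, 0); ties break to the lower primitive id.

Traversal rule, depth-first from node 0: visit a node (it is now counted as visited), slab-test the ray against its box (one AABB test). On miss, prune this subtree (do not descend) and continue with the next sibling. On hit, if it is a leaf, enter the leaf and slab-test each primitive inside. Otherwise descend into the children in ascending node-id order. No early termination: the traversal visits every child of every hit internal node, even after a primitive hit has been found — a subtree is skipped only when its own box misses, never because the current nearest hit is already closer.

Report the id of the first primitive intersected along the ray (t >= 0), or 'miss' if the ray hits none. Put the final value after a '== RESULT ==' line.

Traverse from the root:
N0 x:[25,44] y:[67/2,49] z:[8,48] -> hit [67/2,44], descend [2, 5]
  N2 x:[25,44] y:[67/2,49] z:[34,48] -> hit [34,44], descend [3, 6]
    N3 x:[25,77/2] y:[67/2,49] z:[35,48] -> hit [35,77/2] leaf, test {P2(miss), P5(miss)}
    N6 x:[77/2,44] y:[39,43] z:[34,41] -> hit [39,41] leaf, test {P4@t=39, P6(miss)}
  N5 x:[61/2,39] y:[73/2,49] z:[8,30] -> miss, prune

order=[0, 2, 3, 6, 5]  |boxes|=5  |leaves|=2  hit=P4

== RESULT ==
4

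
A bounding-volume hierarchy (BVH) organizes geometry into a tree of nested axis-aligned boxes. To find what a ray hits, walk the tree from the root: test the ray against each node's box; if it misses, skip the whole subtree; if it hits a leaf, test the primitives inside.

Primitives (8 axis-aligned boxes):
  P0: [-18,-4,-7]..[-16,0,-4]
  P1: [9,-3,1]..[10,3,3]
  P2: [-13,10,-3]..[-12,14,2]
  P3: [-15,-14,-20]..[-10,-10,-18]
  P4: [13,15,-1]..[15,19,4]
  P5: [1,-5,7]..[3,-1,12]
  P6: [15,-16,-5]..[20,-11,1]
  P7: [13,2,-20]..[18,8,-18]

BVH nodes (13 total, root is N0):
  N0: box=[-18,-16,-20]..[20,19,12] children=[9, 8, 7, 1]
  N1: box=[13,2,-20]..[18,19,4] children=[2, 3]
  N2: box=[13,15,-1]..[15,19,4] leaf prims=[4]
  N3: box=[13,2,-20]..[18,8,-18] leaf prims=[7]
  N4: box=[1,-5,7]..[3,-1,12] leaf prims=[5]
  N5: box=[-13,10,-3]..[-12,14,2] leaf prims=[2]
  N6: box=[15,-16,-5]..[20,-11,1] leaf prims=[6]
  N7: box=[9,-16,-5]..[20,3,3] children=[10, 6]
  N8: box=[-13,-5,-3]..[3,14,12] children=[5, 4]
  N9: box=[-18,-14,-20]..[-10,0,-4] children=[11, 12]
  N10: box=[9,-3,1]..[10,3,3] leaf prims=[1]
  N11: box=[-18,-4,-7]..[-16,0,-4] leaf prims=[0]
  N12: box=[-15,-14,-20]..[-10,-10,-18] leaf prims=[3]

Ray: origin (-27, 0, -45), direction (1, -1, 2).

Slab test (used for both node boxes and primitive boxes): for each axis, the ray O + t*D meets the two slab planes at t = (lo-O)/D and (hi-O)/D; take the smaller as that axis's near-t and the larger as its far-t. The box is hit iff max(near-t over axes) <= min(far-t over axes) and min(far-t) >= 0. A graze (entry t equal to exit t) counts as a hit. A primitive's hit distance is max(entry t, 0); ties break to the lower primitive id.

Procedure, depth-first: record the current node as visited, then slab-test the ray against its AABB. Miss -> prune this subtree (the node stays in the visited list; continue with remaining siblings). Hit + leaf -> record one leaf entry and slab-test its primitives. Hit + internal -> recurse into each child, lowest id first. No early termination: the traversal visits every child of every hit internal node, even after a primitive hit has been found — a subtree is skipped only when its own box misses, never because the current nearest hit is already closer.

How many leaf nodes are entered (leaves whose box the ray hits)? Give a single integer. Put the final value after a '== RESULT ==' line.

Traverse from the root:
N0 x:[9,47] y:[-19,16] z:[25/2,57/2] -> hit [25/2,16], descend [1, 7, 8, 9]
  N1 x:[40,45] y:[-19,-2] z:[25/2,49/2] -> miss, prune
  N7 x:[36,47] y:[-3,16] z:[20,24] -> miss, prune
  N8 x:[14,30] y:[-14,5] z:[21,57/2] -> miss, prune
  N9 x:[9,17] y:[0,14] z:[25/2,41/2] -> hit [25/2,14], descend [11, 12]
    N11 x:[9,11] y:[0,4] z:[19,41/2] -> miss, prune
    N12 x:[12,17] y:[10,14] z:[25/2,27/2] -> hit [25/2,27/2] leaf, test {P3@t=25/2}

7 AABB tests over nodes [0, 1, 7, 8, 9, 11, 12]; 1 leaf entered; closest P3.

== RESULT ==
1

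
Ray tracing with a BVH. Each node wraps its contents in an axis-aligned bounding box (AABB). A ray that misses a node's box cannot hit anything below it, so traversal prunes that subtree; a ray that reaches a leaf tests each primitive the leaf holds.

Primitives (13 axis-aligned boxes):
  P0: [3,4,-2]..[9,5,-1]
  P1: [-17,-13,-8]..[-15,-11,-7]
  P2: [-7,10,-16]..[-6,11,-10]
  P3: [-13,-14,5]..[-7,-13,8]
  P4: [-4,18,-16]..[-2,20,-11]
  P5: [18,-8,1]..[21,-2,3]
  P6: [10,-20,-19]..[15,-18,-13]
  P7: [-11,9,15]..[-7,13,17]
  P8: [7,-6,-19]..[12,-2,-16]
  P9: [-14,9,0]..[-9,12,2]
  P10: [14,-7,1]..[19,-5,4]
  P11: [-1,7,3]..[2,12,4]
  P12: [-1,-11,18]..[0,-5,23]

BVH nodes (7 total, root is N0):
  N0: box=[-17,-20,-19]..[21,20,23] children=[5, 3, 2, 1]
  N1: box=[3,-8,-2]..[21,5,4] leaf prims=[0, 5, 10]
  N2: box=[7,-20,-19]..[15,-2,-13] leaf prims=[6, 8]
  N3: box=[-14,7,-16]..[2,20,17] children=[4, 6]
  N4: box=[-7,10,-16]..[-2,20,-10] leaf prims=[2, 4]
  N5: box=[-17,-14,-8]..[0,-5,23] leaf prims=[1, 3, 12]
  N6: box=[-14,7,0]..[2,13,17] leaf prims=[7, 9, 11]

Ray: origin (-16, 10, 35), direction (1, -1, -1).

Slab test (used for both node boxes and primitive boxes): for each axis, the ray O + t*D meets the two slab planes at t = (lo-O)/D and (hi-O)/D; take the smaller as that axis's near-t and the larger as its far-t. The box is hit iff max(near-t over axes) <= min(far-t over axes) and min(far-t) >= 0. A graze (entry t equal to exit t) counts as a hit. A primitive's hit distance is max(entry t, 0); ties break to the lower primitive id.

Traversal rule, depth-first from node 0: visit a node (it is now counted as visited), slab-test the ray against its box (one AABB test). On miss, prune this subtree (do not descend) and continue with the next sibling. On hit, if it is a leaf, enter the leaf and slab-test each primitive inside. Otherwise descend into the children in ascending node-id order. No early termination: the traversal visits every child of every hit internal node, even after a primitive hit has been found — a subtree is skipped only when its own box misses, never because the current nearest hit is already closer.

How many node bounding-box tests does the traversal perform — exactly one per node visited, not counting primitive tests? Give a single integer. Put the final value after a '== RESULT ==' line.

Traverse from the root:
N0 x:[-1,37] y:[-10,30] z:[12,54] -> hit [12,30], descend [1, 2, 3, 5]
  N1 x:[19,37] y:[5,18] z:[31,37] -> miss, prune
  N2 x:[23,31] y:[12,30] z:[48,54] -> miss, prune
  N3 x:[2,18] y:[-10,3] z:[18,51] -> miss, prune
  N5 x:[-1,16] y:[15,24] z:[12,43] -> hit [15,16] leaf, test {P1(miss), P3(miss), P12@t=15}

Summary -> nodes [0, 1, 2, 3, 5]; box-tests=5; leaf-entries=1; first=P12

== RESULT ==
5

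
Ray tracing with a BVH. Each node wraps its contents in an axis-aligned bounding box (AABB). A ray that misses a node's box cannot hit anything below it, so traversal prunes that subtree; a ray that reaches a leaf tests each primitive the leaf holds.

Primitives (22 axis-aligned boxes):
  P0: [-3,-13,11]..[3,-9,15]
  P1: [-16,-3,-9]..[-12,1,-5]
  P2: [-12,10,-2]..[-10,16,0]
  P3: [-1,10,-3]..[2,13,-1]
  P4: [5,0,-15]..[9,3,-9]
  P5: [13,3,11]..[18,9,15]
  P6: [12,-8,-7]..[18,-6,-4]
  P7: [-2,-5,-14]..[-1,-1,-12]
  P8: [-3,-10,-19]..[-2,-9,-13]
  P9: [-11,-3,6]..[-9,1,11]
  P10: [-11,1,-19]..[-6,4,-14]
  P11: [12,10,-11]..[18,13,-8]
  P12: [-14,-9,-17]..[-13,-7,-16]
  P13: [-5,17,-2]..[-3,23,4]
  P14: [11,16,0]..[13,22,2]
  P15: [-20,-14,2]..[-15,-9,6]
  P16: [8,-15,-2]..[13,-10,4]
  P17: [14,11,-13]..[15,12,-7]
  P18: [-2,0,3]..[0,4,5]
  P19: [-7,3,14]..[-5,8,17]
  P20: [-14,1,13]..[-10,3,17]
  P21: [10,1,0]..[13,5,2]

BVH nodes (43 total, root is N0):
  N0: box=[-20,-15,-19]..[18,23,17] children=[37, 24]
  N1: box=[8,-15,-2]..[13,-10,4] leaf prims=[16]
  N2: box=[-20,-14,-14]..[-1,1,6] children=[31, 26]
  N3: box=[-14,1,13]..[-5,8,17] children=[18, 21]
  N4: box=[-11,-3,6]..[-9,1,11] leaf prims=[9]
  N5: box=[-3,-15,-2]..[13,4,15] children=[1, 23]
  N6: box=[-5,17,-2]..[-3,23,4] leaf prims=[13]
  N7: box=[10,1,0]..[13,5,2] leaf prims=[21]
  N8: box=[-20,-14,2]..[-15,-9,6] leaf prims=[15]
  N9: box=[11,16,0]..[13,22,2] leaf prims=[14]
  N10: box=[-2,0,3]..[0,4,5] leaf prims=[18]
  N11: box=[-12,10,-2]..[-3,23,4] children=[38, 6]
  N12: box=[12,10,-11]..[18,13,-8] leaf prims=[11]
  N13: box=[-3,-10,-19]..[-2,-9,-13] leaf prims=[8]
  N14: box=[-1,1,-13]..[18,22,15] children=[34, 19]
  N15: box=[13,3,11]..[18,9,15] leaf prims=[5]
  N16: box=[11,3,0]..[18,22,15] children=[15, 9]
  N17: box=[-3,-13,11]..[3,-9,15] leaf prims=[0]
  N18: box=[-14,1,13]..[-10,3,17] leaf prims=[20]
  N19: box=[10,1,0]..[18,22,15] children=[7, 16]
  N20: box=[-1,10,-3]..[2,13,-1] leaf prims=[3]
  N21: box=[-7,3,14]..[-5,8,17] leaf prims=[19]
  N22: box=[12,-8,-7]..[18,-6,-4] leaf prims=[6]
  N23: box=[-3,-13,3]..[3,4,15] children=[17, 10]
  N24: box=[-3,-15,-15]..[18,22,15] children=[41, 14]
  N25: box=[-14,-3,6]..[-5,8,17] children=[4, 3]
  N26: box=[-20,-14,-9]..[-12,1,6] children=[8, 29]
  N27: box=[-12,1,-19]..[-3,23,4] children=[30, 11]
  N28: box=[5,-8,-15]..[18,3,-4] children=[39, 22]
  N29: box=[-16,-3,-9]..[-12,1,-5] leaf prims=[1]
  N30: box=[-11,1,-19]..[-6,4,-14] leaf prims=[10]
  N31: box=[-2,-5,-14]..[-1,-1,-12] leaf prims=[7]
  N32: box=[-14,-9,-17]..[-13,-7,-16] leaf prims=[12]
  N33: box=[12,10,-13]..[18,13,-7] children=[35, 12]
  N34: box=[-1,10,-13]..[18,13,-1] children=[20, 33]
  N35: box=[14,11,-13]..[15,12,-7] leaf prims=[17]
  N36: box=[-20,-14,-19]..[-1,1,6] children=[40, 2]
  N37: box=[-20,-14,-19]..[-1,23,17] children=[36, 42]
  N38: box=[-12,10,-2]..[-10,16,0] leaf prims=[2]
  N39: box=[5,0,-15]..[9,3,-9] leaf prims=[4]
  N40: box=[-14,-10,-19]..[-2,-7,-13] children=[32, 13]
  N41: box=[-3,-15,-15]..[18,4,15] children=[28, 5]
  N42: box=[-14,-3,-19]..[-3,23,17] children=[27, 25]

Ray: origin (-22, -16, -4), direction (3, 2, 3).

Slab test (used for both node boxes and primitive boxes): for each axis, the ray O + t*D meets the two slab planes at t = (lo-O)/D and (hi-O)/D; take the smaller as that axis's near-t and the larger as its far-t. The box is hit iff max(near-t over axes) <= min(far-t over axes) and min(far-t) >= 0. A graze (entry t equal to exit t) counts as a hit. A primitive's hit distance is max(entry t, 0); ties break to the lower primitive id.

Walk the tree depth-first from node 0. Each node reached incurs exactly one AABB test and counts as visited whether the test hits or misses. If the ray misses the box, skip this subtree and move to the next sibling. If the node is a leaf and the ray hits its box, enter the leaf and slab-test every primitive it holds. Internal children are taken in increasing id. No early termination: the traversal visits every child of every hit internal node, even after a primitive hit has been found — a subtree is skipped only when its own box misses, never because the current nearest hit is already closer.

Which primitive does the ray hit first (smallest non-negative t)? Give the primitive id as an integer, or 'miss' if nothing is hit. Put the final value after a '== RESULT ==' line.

Trace the traversal:
N0 x:[2/3,40/3] y:[1/2,39/2] z:[-5,7] -> hit [2/3,7], descend [24, 37]
  N24 x:[19/3,40/3] y:[1/2,19] z:[-11/3,19/3] -> hit [19/3,19/3], descend [14, 41]
    N14 x:[7,40/3] y:[17/2,19] z:[-3,19/3] -> miss, prune
    N41 x:[19/3,40/3] y:[1/2,10] z:[-11/3,19/3] -> hit [19/3,19/3], descend [5, 28]
      N5 x:[19/3,35/3] y:[1/2,10] z:[2/3,19/3] -> hit [19/3,19/3], descend [1, 23]
        N1 x:[10,35/3] y:[1/2,3] z:[2/3,8/3] -> miss, prune
        N23 x:[19/3,25/3] y:[3/2,10] z:[7/3,19/3] -> hit [19/3,19/3], descend [10, 17]
          N10 x:[20/3,22/3] y:[8,10] z:[7/3,3] -> miss, prune
          N17 x:[19/3,25/3] y:[3/2,7/2] z:[5,19/3] -> miss, prune
      N28 x:[9,40/3] y:[4,19/2] z:[-11/3,0] -> miss, prune
  N37 x:[2/3,7] y:[1,39/2] z:[-5,7] -> hit [1,7], descend [36, 42]
    N36 x:[2/3,7] y:[1,17/2] z:[-5,10/3] -> hit [1,10/3], descend [2, 40]
      N2 x:[2/3,7] y:[1,17/2] z:[-10/3,10/3] -> hit [1,10/3], descend [26, 31]
        N26 x:[2/3,10/3] y:[1,17/2] z:[-5/3,10/3] -> hit [1,10/3], descend [8, 29]
          N8 x:[2/3,7/3] y:[1,7/2] z:[2,10/3] -> hit [2,7/3] leaf, test {P15@t=2}
          N29 x:[2,10/3] y:[13/2,17/2] z:[-5/3,-1/3] -> miss, prune
        N31 x:[20/3,7] y:[11/2,15/2] z:[-10/3,-8/3] -> miss, prune
      N40 x:[8/3,20/3] y:[3,9/2] z:[-5,-3] -> miss, prune
    N42 x:[8/3,19/3] y:[13/2,39/2] z:[-5,7] -> miss, prune

order=[0, 24, 14, 41, 5, 1, 23, 10, 17, 28, 37, 36, 2, 26, 8, 29, 31, 40, 42]  |boxes|=19  |leaves|=1  hit=P15

== RESULT ==
15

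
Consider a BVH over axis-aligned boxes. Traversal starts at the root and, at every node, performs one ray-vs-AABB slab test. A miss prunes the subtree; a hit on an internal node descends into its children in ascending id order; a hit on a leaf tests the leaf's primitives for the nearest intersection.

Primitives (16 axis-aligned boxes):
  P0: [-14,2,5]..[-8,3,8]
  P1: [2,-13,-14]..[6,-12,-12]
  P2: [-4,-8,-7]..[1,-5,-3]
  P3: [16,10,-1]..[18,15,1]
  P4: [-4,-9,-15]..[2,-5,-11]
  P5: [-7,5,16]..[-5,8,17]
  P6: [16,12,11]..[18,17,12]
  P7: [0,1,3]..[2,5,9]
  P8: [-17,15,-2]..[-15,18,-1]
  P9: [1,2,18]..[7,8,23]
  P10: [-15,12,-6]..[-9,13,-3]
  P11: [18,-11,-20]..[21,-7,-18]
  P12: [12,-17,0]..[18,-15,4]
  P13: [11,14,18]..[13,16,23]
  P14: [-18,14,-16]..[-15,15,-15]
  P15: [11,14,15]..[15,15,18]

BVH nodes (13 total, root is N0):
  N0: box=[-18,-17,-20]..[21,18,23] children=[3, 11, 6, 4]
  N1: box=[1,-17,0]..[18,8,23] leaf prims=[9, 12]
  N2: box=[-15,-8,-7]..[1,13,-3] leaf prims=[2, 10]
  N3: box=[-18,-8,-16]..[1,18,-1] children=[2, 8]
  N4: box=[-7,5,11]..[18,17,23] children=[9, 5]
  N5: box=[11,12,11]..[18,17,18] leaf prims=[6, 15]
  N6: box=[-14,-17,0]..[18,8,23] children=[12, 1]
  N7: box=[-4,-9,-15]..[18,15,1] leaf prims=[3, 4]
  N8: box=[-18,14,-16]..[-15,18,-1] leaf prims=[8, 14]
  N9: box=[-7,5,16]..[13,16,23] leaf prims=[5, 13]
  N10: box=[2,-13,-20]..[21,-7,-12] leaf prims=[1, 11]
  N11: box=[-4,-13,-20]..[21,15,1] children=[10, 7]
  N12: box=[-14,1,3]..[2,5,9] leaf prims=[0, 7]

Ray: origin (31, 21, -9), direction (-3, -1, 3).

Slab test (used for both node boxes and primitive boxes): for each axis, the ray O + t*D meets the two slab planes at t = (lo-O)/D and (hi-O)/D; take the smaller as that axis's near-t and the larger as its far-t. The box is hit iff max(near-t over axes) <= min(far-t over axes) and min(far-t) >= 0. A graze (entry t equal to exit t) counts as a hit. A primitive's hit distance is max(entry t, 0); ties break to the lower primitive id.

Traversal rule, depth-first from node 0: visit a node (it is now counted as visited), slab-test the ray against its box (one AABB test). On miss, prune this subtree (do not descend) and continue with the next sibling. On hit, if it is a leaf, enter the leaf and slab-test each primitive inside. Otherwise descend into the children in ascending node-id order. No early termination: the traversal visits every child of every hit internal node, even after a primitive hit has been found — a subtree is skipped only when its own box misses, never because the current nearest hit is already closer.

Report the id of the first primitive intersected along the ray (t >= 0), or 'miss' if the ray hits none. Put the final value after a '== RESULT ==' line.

Traverse from the root:
N0 x:[10/3,49/3] y:[3,38] z:[-11/3,32/3] -> hit [10/3,32/3], descend [3, 4, 6, 11]
  N3 x:[10,49/3] y:[3,29] z:[-7/3,8/3] -> miss, prune
  N4 x:[13/3,38/3] y:[4,16] z:[20/3,32/3] -> hit [20/3,32/3], descend [5, 9]
    N5 x:[13/3,20/3] y:[4,9] z:[20/3,9] -> hit [20/3,20/3] leaf, test {P6(miss), P15(miss)}
    N9 x:[6,38/3] y:[5,16] z:[25/3,32/3] -> hit [25/3,32/3] leaf, test {P5(miss), P13(miss)}
  N6 x:[13/3,15] y:[13,38] z:[3,32/3] -> miss, prune
  N11 x:[10/3,35/3] y:[6,34] z:[-11/3,10/3] -> miss, prune

Visited [0, 3, 4, 5, 9, 6, 11]. Tests: 7 box, 2 leaf. Nearest: miss.

== RESULT ==
miss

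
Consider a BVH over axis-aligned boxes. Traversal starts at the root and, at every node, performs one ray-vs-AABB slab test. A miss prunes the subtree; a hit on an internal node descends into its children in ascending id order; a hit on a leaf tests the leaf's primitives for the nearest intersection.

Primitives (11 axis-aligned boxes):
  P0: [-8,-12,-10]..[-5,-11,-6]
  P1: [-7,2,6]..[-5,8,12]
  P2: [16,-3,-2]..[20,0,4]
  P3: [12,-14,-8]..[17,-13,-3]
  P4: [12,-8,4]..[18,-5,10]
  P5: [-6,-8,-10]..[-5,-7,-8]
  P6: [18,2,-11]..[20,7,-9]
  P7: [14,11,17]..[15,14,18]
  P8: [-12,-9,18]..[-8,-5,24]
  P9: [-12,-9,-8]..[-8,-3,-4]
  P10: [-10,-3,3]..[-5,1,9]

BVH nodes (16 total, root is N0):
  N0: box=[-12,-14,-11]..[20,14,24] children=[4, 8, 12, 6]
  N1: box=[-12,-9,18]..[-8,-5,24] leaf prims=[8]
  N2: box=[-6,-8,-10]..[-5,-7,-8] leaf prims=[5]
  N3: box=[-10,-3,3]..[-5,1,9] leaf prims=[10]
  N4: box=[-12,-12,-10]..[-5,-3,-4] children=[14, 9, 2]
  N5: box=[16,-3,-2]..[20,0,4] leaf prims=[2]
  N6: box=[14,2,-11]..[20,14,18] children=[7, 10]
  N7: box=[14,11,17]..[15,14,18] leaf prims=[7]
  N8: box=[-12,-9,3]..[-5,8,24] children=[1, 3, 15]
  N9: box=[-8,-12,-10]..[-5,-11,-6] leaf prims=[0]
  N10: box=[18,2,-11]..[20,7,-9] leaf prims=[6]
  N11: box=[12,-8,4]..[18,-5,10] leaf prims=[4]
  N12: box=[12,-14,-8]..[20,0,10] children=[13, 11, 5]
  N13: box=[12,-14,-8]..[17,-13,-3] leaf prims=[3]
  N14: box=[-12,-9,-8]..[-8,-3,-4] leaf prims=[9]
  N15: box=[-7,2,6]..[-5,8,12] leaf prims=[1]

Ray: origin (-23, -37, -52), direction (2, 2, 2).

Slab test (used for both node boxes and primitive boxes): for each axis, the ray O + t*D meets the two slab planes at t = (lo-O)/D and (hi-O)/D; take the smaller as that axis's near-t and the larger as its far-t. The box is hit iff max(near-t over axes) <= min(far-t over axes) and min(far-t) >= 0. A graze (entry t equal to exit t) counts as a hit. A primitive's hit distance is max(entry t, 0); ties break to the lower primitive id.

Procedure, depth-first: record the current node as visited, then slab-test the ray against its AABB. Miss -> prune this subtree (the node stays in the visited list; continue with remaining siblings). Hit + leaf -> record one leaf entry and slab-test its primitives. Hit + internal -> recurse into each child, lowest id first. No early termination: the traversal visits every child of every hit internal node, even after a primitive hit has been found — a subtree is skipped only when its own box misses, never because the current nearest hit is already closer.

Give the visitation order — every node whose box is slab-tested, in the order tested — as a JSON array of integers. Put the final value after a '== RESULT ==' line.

Traverse from the root:
N0 x:[11/2,43/2] y:[23/2,51/2] z:[41/2,38] -> hit [41/2,43/2], descend [4, 6, 8, 12]
  N4 x:[11/2,9] y:[25/2,17] z:[21,24] -> miss, prune
  N6 x:[37/2,43/2] y:[39/2,51/2] z:[41/2,35] -> hit [41/2,43/2], descend [7, 10]
    N7 x:[37/2,19] y:[24,51/2] z:[69/2,35] -> miss, prune
    N10 x:[41/2,43/2] y:[39/2,22] z:[41/2,43/2] -> hit [41/2,43/2] leaf, test {P6@t=41/2}
  N8 x:[11/2,9] y:[14,45/2] z:[55/2,38] -> miss, prune
  N12 x:[35/2,43/2] y:[23/2,37/2] z:[22,31] -> miss, prune

7 AABB tests over nodes [0, 4, 6, 7, 10, 8, 12]; 1 leaf entered; closest P6.

== RESULT ==
[0, 4, 6, 7, 10, 8, 12]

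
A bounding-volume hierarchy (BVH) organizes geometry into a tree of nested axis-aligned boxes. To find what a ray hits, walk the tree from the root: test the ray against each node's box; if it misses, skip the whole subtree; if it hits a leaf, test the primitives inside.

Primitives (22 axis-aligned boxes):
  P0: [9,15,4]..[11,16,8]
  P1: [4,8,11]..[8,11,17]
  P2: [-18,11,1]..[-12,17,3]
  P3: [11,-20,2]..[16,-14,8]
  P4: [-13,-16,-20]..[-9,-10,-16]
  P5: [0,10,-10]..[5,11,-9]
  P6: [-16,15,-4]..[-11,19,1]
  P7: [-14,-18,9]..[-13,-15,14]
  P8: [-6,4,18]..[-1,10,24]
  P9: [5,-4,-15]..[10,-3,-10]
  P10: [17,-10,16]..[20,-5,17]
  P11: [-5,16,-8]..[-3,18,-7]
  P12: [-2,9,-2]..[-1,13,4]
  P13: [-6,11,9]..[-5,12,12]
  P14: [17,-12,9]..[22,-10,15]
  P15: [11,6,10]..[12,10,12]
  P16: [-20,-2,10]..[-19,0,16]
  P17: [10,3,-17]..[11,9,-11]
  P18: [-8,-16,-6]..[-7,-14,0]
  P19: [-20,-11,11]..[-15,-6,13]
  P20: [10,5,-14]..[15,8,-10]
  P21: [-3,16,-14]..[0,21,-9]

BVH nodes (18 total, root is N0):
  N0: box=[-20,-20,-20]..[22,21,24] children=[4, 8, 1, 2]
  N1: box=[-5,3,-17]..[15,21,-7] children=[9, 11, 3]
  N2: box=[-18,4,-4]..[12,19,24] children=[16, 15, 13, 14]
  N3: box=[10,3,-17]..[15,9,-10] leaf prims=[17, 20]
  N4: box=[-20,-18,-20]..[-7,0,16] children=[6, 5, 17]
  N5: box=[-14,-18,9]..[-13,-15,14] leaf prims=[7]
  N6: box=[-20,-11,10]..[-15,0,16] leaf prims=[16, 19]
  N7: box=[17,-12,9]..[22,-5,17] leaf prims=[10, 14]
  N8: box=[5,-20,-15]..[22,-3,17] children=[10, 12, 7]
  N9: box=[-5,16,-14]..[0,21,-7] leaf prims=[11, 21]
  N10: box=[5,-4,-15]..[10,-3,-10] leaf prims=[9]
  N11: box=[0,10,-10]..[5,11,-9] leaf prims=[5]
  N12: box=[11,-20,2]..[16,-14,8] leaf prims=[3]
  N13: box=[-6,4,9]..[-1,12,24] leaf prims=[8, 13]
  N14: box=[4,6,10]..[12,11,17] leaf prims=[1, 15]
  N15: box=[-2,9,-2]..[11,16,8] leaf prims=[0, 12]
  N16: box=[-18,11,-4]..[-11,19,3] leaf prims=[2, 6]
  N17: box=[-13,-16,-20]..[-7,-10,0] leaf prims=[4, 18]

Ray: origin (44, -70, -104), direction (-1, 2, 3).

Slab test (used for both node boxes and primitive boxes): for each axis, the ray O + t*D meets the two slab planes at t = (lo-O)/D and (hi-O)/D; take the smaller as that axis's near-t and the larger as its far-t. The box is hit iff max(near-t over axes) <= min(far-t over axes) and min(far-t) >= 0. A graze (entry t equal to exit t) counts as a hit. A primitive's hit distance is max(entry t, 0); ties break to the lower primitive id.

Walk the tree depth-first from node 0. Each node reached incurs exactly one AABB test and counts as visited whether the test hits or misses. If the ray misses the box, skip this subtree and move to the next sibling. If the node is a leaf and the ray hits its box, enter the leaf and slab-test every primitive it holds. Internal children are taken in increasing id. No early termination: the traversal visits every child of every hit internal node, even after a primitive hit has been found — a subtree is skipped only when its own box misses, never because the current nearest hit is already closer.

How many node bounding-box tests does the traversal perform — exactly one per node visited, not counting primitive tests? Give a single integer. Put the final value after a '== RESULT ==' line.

Walk:
N0 x:[22,64] y:[25,91/2] z:[28,128/3] -> hit [28,128/3], descend [1, 2, 4, 8]
  N1 x:[29,49] y:[73/2,91/2] z:[29,97/3] -> miss, prune
  N2 x:[32,62] y:[37,89/2] z:[100/3,128/3] -> hit [37,128/3], descend [13, 14, 15, 16]
    N13 x:[45,50] y:[37,41] z:[113/3,128/3] -> miss, prune
    N14 x:[32,40] y:[38,81/2] z:[38,121/3] -> hit [38,40] leaf, test {P1@t=39, P15(miss)}
    N15 x:[33,46] y:[79/2,43] z:[34,112/3] -> miss, prune
    N16 x:[55,62] y:[81/2,89/2] z:[100/3,107/3] -> miss, prune
  N4 x:[51,64] y:[26,35] z:[28,40] -> miss, prune
  N8 x:[22,39] y:[25,67/2] z:[89/3,121/3] -> hit [89/3,67/2], descend [7, 10, 12]
    N7 x:[22,27] y:[29,65/2] z:[113/3,121/3] -> miss, prune
    N10 x:[34,39] y:[33,67/2] z:[89/3,94/3] -> miss, prune
    N12 x:[28,33] y:[25,28] z:[106/3,112/3] -> miss, prune

order=[0, 1, 2, 13, 14, 15, 16, 4, 8, 7, 10, 12]  |boxes|=12  |leaves|=1  hit=P1

== RESULT ==
12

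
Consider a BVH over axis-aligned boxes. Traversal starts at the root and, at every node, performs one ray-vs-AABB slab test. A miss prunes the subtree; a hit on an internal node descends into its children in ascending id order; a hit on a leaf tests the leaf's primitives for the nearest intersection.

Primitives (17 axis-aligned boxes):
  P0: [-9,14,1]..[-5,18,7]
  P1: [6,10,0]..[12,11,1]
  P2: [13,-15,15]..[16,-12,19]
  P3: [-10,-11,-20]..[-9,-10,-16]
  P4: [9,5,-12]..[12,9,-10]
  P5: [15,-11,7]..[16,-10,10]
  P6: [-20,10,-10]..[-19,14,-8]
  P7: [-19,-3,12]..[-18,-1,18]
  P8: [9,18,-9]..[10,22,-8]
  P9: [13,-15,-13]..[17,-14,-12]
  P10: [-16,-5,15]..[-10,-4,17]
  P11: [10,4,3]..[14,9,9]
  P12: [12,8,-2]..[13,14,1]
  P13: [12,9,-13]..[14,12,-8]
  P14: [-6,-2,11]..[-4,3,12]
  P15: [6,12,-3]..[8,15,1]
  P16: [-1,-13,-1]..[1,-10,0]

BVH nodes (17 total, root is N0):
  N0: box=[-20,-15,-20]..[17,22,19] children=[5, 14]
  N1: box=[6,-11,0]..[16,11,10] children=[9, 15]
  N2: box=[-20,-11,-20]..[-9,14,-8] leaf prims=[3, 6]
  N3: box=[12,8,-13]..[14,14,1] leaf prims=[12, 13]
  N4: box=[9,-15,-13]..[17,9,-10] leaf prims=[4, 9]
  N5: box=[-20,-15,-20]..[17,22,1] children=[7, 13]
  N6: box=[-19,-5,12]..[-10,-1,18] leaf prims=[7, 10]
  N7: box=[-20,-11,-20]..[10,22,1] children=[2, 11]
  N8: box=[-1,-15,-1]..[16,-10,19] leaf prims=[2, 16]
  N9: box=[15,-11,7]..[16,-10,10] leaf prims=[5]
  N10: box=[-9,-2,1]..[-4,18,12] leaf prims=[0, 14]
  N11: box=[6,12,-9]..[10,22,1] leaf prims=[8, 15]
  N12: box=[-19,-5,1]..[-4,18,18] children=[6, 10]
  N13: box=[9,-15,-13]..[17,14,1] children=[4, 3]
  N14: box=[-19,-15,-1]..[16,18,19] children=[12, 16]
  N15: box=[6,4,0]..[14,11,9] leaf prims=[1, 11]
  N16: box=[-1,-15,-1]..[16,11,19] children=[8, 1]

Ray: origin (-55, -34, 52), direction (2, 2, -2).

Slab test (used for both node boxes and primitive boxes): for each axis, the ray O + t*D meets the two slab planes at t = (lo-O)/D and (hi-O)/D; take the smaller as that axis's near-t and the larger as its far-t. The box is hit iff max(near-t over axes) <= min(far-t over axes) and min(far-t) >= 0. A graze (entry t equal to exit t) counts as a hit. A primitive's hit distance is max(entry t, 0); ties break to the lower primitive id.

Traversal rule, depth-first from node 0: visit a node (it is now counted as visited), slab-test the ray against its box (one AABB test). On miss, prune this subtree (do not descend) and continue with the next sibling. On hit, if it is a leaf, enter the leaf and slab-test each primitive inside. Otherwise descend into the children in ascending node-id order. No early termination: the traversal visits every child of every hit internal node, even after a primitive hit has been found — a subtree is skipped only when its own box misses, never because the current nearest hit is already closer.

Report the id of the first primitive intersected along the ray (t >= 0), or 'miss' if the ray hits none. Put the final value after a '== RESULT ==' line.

Walk:
N0 x:[35/2,36] y:[19/2,28] z:[33/2,36] -> hit [35/2,28], descend [5, 14]
  N5 x:[35/2,36] y:[19/2,28] z:[51/2,36] -> hit [51/2,28], descend [7, 13]
    N7 x:[35/2,65/2] y:[23/2,28] z:[51/2,36] -> hit [51/2,28], descend [2, 11]
      N2 x:[35/2,23] y:[23/2,24] z:[30,36] -> miss, prune
      N11 x:[61/2,65/2] y:[23,28] z:[51/2,61/2] -> miss, prune
    N13 x:[32,36] y:[19/2,24] z:[51/2,65/2] -> miss, prune
  N14 x:[18,71/2] y:[19/2,26] z:[33/2,53/2] -> hit [18,26], descend [12, 16]
    N12 x:[18,51/2] y:[29/2,26] z:[17,51/2] -> hit [18,51/2], descend [6, 10]
      N6 x:[18,45/2] y:[29/2,33/2] z:[17,20] -> miss, prune
      N10 x:[23,51/2] y:[16,26] z:[20,51/2] -> hit [23,51/2] leaf, test {P0@t=24, P14(miss)}
    N16 x:[27,71/2] y:[19/2,45/2] z:[33/2,53/2] -> miss, prune

11 AABB tests over nodes [0, 5, 7, 2, 11, 13, 14, 12, 6, 10, 16]; 1 leaf entered; closest P0.

== RESULT ==
0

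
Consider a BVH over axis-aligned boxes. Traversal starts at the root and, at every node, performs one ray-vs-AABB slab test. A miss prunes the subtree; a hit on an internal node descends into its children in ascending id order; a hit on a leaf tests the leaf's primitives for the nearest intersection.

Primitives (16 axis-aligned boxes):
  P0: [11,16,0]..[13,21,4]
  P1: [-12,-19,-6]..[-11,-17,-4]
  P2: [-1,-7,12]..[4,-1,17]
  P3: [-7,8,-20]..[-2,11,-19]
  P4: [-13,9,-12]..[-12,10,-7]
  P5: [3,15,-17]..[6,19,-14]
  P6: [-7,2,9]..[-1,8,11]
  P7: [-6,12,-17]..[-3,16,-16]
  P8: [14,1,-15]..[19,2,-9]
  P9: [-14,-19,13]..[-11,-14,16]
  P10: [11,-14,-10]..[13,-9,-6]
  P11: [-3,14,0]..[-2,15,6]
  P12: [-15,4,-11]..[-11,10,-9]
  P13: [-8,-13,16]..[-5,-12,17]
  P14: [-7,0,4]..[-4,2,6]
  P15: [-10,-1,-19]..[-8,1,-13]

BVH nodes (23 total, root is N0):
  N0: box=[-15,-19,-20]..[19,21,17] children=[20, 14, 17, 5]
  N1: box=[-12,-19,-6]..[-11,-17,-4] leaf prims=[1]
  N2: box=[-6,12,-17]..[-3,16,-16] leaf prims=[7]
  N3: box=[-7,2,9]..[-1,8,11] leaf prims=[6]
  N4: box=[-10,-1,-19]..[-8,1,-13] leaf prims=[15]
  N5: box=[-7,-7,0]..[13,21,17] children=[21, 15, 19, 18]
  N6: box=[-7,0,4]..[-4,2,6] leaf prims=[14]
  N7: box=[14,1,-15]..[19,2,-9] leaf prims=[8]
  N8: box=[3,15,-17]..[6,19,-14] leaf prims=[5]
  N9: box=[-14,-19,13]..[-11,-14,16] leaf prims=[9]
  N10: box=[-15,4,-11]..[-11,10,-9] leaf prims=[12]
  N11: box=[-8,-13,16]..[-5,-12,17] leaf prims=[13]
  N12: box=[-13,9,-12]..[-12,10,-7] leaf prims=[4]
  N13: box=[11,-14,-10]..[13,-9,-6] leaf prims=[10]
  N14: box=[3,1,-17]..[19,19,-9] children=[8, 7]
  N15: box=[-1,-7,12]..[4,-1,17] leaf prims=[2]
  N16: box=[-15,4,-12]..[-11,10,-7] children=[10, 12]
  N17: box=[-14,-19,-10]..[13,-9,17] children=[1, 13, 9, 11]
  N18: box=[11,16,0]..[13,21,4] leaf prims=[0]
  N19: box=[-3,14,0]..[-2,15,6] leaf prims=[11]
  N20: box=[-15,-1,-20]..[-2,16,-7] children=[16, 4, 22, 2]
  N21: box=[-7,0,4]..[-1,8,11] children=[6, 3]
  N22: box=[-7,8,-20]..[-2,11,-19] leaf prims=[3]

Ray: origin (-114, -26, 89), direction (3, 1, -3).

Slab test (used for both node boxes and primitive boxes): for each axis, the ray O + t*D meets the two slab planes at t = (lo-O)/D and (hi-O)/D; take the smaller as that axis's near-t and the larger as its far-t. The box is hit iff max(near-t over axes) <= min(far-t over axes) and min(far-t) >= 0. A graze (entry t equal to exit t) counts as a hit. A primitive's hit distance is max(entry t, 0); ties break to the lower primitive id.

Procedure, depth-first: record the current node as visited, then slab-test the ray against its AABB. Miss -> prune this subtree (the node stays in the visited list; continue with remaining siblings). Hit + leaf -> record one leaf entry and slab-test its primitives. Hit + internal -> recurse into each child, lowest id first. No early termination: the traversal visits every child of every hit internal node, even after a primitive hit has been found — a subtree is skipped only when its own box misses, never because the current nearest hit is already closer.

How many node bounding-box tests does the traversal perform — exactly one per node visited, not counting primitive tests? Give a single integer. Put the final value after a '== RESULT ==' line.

Traverse from the root:
N0 x:[33,133/3] y:[7,47] z:[24,109/3] -> hit [33,109/3], descend [5, 14, 17, 20]
  N5 x:[107/3,127/3] y:[19,47] z:[24,89/3] -> miss, prune
  N14 x:[39,133/3] y:[27,45] z:[98/3,106/3] -> miss, prune
  N17 x:[100/3,127/3] y:[7,17] z:[24,33] -> miss, prune
  N20 x:[33,112/3] y:[25,42] z:[32,109/3] -> hit [33,109/3], descend [2, 4, 16, 22]
    N2 x:[36,37] y:[38,42] z:[35,106/3] -> miss, prune
    N4 x:[104/3,106/3] y:[25,27] z:[34,36] -> miss, prune
    N16 x:[33,103/3] y:[30,36] z:[32,101/3] -> hit [33,101/3], descend [10, 12]
      N10 x:[33,103/3] y:[30,36] z:[98/3,100/3] -> hit [33,100/3] leaf, test {P12@t=33}
      N12 x:[101/3,34] y:[35,36] z:[32,101/3] -> miss, prune
    N22 x:[107/3,112/3] y:[34,37] z:[36,109/3] -> hit [36,109/3] leaf, test {P3@t=36}

order=[0, 5, 14, 17, 20, 2, 4, 16, 10, 12, 22]  |boxes|=11  |leaves|=2  hit=P12

== RESULT ==
11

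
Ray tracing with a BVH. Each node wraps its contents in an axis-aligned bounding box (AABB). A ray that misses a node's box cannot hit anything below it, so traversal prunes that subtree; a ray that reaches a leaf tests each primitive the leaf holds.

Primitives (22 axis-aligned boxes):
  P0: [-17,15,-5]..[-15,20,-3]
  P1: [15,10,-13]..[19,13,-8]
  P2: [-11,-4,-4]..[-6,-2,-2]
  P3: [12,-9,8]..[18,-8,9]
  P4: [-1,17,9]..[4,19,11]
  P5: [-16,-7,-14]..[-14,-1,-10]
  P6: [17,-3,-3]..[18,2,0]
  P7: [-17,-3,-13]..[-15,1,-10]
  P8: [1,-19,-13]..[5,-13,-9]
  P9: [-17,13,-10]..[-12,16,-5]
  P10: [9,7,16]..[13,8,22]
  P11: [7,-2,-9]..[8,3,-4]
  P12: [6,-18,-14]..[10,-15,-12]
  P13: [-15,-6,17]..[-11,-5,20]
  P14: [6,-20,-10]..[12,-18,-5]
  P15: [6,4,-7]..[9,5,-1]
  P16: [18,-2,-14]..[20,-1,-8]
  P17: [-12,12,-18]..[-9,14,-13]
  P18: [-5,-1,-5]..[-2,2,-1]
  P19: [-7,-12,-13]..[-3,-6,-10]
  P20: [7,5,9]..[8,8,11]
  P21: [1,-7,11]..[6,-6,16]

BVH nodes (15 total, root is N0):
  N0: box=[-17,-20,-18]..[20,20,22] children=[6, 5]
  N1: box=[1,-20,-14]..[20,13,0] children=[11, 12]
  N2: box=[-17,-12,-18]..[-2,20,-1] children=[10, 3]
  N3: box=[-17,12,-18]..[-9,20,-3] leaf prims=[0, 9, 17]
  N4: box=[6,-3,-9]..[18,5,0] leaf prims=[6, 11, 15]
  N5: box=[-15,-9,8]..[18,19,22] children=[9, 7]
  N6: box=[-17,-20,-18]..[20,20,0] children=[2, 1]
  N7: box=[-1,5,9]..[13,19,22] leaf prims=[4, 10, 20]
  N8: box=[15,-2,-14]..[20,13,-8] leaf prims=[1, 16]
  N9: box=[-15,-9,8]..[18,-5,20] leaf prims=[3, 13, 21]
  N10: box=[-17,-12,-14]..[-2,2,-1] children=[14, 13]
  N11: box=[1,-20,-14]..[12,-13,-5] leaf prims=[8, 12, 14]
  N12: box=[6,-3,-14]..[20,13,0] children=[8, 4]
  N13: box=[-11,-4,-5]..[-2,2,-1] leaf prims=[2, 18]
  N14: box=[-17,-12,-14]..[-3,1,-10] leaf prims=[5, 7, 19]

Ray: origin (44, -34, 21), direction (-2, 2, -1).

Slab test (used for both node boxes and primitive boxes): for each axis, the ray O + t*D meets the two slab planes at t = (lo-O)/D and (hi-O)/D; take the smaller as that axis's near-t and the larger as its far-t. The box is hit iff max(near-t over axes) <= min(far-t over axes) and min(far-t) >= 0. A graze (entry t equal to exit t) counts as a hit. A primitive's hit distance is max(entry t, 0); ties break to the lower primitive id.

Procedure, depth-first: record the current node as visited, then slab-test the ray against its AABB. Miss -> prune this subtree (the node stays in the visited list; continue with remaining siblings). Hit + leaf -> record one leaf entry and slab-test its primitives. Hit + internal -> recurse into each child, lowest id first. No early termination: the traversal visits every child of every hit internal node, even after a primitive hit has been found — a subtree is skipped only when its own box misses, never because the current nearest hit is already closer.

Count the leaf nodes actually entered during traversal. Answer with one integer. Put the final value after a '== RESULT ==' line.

Trace the traversal:
N0 x:[12,61/2] y:[7,27] z:[-1,39] -> hit [12,27], descend [5, 6]
  N5 x:[13,59/2] y:[25/2,53/2] z:[-1,13] -> hit [13,13], descend [7, 9]
    N7 x:[31/2,45/2] y:[39/2,53/2] z:[-1,12] -> miss, prune
    N9 x:[13,59/2] y:[25/2,29/2] z:[1,13] -> hit [13,13] leaf, test {P3@t=13, P13(miss), P21(miss)}
  N6 x:[12,61/2] y:[7,27] z:[21,39] -> hit [21,27], descend [1, 2]
    N1 x:[12,43/2] y:[7,47/2] z:[21,35] -> hit [21,43/2], descend [11, 12]
      N11 x:[16,43/2] y:[7,21/2] z:[26,35] -> miss, prune
      N12 x:[12,19] y:[31/2,47/2] z:[21,35] -> miss, prune
    N2 x:[23,61/2] y:[11,27] z:[22,39] -> hit [23,27], descend [3, 10]
      N3 x:[53/2,61/2] y:[23,27] z:[24,39] -> hit [53/2,27] leaf, test {P0(miss), P9(miss), P17(miss)}
      N10 x:[23,61/2] y:[11,18] z:[22,35] -> miss, prune

order=[0, 5, 7, 9, 6, 1, 11, 12, 2, 3, 10]  |boxes|=11  |leaves|=2  hit=P3

== RESULT ==
2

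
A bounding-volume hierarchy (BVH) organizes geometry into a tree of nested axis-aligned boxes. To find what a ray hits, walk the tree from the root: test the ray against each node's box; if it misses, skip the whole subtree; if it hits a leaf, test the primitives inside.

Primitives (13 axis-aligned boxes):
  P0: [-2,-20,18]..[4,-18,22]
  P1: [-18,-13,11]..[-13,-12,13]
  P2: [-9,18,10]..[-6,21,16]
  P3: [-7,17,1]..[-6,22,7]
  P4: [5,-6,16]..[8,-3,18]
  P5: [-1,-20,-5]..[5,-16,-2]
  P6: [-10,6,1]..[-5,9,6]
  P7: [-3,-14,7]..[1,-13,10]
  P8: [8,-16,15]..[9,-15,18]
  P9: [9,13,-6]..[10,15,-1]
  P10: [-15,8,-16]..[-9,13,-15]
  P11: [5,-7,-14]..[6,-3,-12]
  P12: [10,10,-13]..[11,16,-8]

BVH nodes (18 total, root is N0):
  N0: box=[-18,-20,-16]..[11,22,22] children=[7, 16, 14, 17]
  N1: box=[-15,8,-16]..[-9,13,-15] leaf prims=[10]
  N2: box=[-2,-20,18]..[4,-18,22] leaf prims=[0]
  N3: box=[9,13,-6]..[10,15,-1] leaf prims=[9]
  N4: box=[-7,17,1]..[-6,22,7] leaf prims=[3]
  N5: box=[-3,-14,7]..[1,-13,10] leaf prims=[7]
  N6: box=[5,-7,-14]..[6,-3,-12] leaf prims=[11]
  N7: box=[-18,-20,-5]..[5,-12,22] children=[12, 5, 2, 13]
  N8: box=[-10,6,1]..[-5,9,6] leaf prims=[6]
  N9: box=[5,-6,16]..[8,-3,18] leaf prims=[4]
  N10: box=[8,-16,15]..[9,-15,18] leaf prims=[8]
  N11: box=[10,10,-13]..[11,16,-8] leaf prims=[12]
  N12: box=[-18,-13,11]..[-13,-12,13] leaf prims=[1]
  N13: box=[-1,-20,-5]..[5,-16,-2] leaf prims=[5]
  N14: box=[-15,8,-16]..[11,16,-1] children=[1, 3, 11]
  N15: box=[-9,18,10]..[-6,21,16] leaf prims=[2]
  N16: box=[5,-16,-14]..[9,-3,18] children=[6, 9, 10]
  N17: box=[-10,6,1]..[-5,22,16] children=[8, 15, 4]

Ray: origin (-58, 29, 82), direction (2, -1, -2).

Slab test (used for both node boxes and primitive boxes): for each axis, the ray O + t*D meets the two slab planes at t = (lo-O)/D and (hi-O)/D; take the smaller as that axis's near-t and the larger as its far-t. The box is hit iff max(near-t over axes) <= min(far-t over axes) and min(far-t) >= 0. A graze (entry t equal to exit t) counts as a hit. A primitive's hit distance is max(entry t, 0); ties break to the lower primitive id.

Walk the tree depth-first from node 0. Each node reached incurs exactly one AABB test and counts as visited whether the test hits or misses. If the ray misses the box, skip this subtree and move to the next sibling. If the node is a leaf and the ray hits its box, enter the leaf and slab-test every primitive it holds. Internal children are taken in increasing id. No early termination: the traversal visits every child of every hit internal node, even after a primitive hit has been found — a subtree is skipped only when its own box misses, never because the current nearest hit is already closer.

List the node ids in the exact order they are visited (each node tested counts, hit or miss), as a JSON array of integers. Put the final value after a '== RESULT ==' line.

Walk:
N0 x:[20,69/2] y:[7,49] z:[30,49] -> hit [30,69/2], descend [7, 14, 16, 17]
  N7 x:[20,63/2] y:[41,49] z:[30,87/2] -> miss, prune
  N14 x:[43/2,69/2] y:[13,21] z:[83/2,49] -> miss, prune
  N16 x:[63/2,67/2] y:[32,45] z:[32,48] -> hit [32,67/2], descend [6, 9, 10]
    N6 x:[63/2,32] y:[32,36] z:[47,48] -> miss, prune
    N9 x:[63/2,33] y:[32,35] z:[32,33] -> hit [32,33] leaf, test {P4@t=32}
    N10 x:[33,67/2] y:[44,45] z:[32,67/2] -> miss, prune
  N17 x:[24,53/2] y:[7,23] z:[33,81/2] -> miss, prune

order=[0, 7, 14, 16, 6, 9, 10, 17]  |boxes|=8  |leaves|=1  hit=P4

== RESULT ==
[0, 7, 14, 16, 6, 9, 10, 17]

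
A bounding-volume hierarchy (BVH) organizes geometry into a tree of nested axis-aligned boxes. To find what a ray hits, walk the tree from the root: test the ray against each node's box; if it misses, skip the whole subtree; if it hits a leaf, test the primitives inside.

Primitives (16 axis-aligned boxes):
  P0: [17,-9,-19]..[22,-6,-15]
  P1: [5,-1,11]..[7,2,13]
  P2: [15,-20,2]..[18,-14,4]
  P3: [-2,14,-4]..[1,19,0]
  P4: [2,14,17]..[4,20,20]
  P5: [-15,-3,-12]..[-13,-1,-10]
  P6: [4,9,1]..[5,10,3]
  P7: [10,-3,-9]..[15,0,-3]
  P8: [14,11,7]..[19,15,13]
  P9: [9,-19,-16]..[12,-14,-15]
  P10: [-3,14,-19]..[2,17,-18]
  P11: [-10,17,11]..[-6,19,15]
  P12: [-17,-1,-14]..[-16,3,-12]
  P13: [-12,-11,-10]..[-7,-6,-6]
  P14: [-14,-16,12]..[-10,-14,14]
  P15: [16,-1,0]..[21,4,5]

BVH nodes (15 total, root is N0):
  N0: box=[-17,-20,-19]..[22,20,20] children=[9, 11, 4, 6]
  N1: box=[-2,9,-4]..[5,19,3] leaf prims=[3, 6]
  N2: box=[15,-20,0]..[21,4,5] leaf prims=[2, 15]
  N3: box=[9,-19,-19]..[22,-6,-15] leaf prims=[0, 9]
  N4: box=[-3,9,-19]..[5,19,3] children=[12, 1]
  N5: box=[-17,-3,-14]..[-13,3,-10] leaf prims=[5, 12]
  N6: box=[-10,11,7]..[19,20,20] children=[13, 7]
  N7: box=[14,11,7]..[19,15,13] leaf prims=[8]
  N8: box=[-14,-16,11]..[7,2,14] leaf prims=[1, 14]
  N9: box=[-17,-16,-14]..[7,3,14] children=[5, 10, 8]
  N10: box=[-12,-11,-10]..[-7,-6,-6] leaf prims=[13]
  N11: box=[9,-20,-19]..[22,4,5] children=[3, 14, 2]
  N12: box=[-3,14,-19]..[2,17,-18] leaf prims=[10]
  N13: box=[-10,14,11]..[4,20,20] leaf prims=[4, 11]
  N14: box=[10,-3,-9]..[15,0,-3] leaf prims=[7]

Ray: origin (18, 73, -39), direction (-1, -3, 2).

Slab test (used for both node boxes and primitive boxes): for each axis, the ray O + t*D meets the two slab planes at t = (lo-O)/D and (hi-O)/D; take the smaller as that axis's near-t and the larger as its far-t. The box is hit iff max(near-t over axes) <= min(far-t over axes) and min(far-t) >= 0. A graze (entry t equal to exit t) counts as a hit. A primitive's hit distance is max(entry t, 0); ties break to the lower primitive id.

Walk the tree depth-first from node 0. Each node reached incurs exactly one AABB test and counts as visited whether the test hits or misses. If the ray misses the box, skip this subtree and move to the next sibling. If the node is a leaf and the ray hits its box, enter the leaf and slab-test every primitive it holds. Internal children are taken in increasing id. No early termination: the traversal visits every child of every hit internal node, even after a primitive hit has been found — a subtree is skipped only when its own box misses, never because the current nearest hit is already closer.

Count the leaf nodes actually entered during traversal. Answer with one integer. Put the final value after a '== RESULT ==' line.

Walk:
N0 x:[-4,35] y:[53/3,31] z:[10,59/2] -> hit [53/3,59/2], descend [4, 6, 9, 11]
  N4 x:[13,21] y:[18,64/3] z:[10,21] -> hit [18,21], descend [1, 12]
    N1 x:[13,20] y:[18,64/3] z:[35/2,21] -> hit [18,20] leaf, test {P3@t=18, P6(miss)}
    N12 x:[16,21] y:[56/3,59/3] z:[10,21/2] -> miss, prune
  N6 x:[-1,28] y:[53/3,62/3] z:[23,59/2] -> miss, prune
  N9 x:[11,35] y:[70/3,89/3] z:[25/2,53/2] -> hit [70/3,53/2], descend [5, 8, 10]
    N5 x:[31,35] y:[70/3,76/3] z:[25/2,29/2] -> miss, prune
    N8 x:[11,32] y:[71/3,89/3] z:[25,53/2] -> hit [25,53/2] leaf, test {P1(miss), P14(miss)}
    N10 x:[25,30] y:[79/3,28] z:[29/2,33/2] -> miss, prune
  N11 x:[-4,9] y:[23,31] z:[10,22] -> miss, prune

order=[0, 4, 1, 12, 6, 9, 5, 8, 10, 11]  |boxes|=10  |leaves|=2  hit=P3

== RESULT ==
2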